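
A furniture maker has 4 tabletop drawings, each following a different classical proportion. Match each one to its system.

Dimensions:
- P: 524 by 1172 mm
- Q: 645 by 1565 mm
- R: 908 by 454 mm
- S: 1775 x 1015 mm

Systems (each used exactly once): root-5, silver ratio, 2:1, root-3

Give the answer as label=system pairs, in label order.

P=root-5, Q=silver ratio, R=2:1, S=root-3

P = 1172/524 ≈ 2.237 → root-5 (2.236)
Q = 1565/645 ≈ 2.426 → silver ratio (2.414)
R = 908/454 ≈ 2.000 → 2:1 (2.000)
S = 1775/1015 ≈ 1.749 → root-3 (1.732)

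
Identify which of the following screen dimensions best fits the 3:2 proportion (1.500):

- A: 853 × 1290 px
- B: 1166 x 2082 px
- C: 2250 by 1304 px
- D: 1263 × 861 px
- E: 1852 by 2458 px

Ratios (long/short): A ≈ 1.512; B ≈ 1.786; C ≈ 1.725; D ≈ 1.467; E ≈ 1.327.
3:2 ≈ 1.500; option A is nearest (Δ 0.012).

A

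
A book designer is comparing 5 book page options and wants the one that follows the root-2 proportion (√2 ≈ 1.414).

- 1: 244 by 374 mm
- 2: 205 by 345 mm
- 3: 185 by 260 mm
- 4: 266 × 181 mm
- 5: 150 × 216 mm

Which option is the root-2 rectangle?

3

Target root-2 ≈ 1.414.
1: 1.533 (Δ0.119)  2: 1.683 (Δ0.269)  3: 1.405 (Δ0.009)  4: 1.470 (Δ0.056)  5: 1.440 (Δ0.026)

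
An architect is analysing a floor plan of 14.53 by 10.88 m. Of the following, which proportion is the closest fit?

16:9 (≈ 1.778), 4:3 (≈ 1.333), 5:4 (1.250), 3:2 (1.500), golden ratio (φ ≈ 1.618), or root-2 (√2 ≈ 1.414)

Ratio = 14.53 / 10.88 ≈ 1.335.
Distances: 16:9 1.778 (Δ 0.443); 4:3 1.333 (Δ 0.002); 5:4 1.250 (Δ 0.085); 3:2 1.500 (Δ 0.165); golden ratio 1.618 (Δ 0.283); root-2 1.414 (Δ 0.079).

4:3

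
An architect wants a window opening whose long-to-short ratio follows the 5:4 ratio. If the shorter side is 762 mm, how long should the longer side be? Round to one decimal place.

952.5 mm

5:4 = 1.25000.
Longer side = 762 × 1.25000 ≈ 952.500 → 952.5 mm.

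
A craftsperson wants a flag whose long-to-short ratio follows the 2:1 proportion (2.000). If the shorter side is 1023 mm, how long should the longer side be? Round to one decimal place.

2:1 = 2.00000.
Longer side = 1023 × 2.00000 ≈ 2046.000 → 2046.0 mm.

2046.0 mm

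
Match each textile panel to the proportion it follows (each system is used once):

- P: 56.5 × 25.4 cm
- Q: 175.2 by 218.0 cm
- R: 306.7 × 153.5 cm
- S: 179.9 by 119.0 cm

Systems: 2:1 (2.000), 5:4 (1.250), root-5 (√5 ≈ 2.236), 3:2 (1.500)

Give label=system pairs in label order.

Ratios: P ≈ 2.224; Q ≈ 1.244; R ≈ 1.998; S ≈ 1.512.
Targets: 2:1 ≈ 2.000; 5:4 ≈ 1.250; root-5 ≈ 2.236; 3:2 ≈ 1.500.

P=root-5, Q=5:4, R=2:1, S=3:2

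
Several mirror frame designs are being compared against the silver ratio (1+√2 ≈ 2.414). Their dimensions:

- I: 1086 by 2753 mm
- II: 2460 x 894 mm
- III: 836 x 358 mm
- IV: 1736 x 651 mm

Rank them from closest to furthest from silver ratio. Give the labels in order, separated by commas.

III, I, IV, II

Ratios: I = 2753 / 1086 ≈ 2.535; II = 2460 / 894 ≈ 2.752; III = 836 / 358 ≈ 2.335; IV = 1736 / 651 ≈ 2.667.
|Δ from 2.414|: I 0.121; II 0.338; III 0.079; IV 0.253.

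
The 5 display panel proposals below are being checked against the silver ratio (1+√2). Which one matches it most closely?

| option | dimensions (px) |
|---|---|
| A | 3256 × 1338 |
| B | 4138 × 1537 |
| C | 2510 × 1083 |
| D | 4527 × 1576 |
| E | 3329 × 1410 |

Ratios (long/short): A ≈ 2.433; B ≈ 2.692; C ≈ 2.318; D ≈ 2.872; E ≈ 2.361.
silver ratio ≈ 2.414; option A is nearest (Δ 0.019).

A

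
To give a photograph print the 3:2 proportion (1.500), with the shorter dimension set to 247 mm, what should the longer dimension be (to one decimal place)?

3:2 = 1.50000.
Longer side = 247 × 1.50000 ≈ 370.500 → 370.5 mm.

370.5 mm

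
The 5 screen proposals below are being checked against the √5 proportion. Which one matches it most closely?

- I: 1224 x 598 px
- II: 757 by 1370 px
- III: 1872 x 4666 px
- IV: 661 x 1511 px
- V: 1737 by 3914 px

V

Ratios (long/short): I ≈ 2.047; II ≈ 1.810; III ≈ 2.493; IV ≈ 2.286; V ≈ 2.253.
root-5 ≈ 2.236; option V is nearest (Δ 0.017).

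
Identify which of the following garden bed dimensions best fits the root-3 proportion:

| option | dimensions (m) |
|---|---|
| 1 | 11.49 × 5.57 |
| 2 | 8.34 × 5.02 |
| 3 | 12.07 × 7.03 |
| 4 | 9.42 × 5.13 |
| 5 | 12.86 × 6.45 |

Target root-3 ≈ 1.732.
1: 2.063 (Δ0.331)  2: 1.661 (Δ0.071)  3: 1.717 (Δ0.015)  4: 1.836 (Δ0.104)  5: 1.994 (Δ0.262)

3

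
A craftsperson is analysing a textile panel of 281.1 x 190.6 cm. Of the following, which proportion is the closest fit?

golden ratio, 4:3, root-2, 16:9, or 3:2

3:2

Ratio = 281.1 / 190.6 ≈ 1.475.
Distances: golden ratio 1.618 (Δ 0.143); 4:3 1.333 (Δ 0.142); root-2 1.414 (Δ 0.061); 16:9 1.778 (Δ 0.303); 3:2 1.500 (Δ 0.025).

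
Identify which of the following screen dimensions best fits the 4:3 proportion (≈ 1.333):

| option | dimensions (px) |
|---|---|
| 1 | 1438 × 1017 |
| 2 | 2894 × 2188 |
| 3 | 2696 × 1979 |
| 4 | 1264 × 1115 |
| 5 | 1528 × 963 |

2

Ratios (long/short): 1 ≈ 1.414; 2 ≈ 1.323; 3 ≈ 1.362; 4 ≈ 1.134; 5 ≈ 1.587.
4:3 ≈ 1.333; option 2 is nearest (Δ 0.010).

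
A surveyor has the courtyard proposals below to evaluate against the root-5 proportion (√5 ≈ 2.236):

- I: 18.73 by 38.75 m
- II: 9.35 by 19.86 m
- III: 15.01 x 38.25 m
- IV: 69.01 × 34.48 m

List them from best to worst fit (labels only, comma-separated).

Ratios: I = 38.75 / 18.73 ≈ 2.069; II = 19.86 / 9.35 ≈ 2.124; III = 38.25 / 15.01 ≈ 2.548; IV = 69.01 / 34.48 ≈ 2.001.
|Δ from 2.236|: I 0.167; II 0.112; III 0.312; IV 0.235.

II, I, IV, III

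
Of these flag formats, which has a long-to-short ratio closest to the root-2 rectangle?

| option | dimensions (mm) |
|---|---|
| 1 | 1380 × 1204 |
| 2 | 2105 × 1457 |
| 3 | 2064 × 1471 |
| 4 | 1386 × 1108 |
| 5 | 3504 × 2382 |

3

Target root-2 ≈ 1.414.
1: 1.146 (Δ0.268)  2: 1.445 (Δ0.031)  3: 1.403 (Δ0.011)  4: 1.251 (Δ0.163)  5: 1.471 (Δ0.057)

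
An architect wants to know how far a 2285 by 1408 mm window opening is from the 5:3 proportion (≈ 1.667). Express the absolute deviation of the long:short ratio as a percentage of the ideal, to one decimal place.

Ratio = 2285 / 1408 ≈ 1.6229.
Ideal 5:3 ≈ 1.6667. |1.6229 − 1.6667| / 1.6667 ≈ 2.63% → 2.6%.

2.6%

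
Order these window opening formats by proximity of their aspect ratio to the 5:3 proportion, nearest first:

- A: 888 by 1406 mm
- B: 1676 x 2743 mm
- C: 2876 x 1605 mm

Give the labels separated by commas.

A: 1406/888 ≈ 1.583 → |1.583 − 1.667| = 0.084
B: 2743/1676 ≈ 1.637 → |1.637 − 1.667| = 0.030
C: 2876/1605 ≈ 1.792 → |1.792 − 1.667| = 0.125

B, A, C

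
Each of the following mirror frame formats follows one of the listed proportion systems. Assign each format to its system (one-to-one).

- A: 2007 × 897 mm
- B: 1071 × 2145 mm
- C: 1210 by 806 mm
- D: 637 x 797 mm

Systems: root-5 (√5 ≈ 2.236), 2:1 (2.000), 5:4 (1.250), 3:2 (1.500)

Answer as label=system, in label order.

A=root-5, B=2:1, C=3:2, D=5:4

Ratios: A ≈ 2.237; B ≈ 2.003; C ≈ 1.501; D ≈ 1.251.
Targets: root-5 ≈ 2.236; 2:1 ≈ 2.000; 5:4 ≈ 1.250; 3:2 ≈ 1.500.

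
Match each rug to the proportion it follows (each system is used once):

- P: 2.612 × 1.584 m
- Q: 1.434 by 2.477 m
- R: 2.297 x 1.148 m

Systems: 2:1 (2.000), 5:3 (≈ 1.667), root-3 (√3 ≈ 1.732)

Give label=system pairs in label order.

P=5:3, Q=root-3, R=2:1

Ratios: P ≈ 1.649; Q ≈ 1.727; R ≈ 2.001.
Targets: 2:1 ≈ 2.000; 5:3 ≈ 1.667; root-3 ≈ 1.732.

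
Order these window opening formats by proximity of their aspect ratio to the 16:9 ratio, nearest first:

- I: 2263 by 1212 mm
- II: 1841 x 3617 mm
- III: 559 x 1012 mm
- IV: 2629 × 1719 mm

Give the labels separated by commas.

Ratios: I = 2263 / 1212 ≈ 1.867; II = 3617 / 1841 ≈ 1.965; III = 1012 / 559 ≈ 1.810; IV = 2629 / 1719 ≈ 1.529.
|Δ from 1.778|: I 0.089; II 0.187; III 0.032; IV 0.249.

III, I, II, IV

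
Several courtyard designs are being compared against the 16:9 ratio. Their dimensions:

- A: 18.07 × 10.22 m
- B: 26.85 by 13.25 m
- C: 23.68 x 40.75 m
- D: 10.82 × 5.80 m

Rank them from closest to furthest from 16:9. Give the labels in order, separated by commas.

A, C, D, B

A: 18.07/10.22 ≈ 1.768 → |1.768 − 1.778| = 0.010
B: 26.85/13.25 ≈ 2.026 → |2.026 − 1.778| = 0.248
C: 40.75/23.68 ≈ 1.721 → |1.721 − 1.778| = 0.057
D: 10.82/5.80 ≈ 1.866 → |1.866 − 1.778| = 0.088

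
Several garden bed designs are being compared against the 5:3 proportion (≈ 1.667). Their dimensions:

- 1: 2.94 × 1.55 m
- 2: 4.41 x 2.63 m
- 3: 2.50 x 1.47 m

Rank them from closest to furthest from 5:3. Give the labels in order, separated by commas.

2, 3, 1

Ratios: 1 = 2.94 / 1.55 ≈ 1.897; 2 = 4.41 / 2.63 ≈ 1.677; 3 = 2.50 / 1.47 ≈ 1.701.
|Δ from 1.667|: 1 0.230; 2 0.010; 3 0.034.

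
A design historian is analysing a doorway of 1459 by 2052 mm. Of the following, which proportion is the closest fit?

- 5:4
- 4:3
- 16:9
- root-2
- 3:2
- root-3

root-2

2052/1459 ≈ 1.406. Nearest candidates are root-2 (1.414, off by 0.008) and 4:3 (1.333, off by 0.073).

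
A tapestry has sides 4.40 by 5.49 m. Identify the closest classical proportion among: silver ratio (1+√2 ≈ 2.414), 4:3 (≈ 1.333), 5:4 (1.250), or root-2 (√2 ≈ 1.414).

5.49/4.40 ≈ 1.248. Nearest candidates are 5:4 (1.250, off by 0.002) and 4:3 (1.333, off by 0.085).

5:4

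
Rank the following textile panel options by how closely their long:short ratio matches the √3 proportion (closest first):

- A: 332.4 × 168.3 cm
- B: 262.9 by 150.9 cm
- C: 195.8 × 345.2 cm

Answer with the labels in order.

B, C, A

Ratios: A = 332.4 / 168.3 ≈ 1.975; B = 262.9 / 150.9 ≈ 1.742; C = 345.2 / 195.8 ≈ 1.763.
|Δ from 1.732|: A 0.243; B 0.010; C 0.031.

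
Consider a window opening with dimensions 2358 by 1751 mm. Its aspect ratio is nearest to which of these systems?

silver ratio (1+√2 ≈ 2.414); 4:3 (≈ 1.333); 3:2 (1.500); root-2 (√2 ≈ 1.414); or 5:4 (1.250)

4:3

Ratio = 2358 / 1751 ≈ 1.347.
Distances: silver ratio 2.414 (Δ 1.067); 4:3 1.333 (Δ 0.014); 3:2 1.500 (Δ 0.153); root-2 1.414 (Δ 0.067); 5:4 1.250 (Δ 0.097).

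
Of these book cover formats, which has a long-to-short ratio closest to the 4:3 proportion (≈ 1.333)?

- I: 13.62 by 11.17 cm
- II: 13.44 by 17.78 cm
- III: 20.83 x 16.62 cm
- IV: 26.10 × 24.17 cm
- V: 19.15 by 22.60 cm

II

Target 4:3 ≈ 1.333.
I: 1.219 (Δ0.114)  II: 1.323 (Δ0.010)  III: 1.253 (Δ0.080)  IV: 1.080 (Δ0.253)  V: 1.180 (Δ0.153)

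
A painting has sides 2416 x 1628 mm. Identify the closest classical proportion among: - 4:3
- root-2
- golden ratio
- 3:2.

Ratio = 2416 / 1628 ≈ 1.484.
Distances: 4:3 1.333 (Δ 0.151); root-2 1.414 (Δ 0.070); golden ratio 1.618 (Δ 0.134); 3:2 1.500 (Δ 0.016).

3:2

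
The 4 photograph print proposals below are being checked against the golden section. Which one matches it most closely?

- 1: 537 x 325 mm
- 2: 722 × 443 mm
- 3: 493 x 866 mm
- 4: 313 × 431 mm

2

Target golden ratio ≈ 1.618.
1: 1.652 (Δ0.034)  2: 1.630 (Δ0.012)  3: 1.757 (Δ0.139)  4: 1.377 (Δ0.241)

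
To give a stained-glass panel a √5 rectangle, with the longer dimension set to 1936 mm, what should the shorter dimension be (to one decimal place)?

865.8 mm

root-5 ≈ 2.23607.
Shorter side = 1936 ÷ 2.23607 ≈ 865.805 → 865.8 mm.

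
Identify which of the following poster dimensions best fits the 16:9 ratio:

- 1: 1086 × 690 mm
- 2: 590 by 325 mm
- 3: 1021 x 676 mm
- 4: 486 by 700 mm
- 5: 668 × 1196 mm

5

Target 16:9 ≈ 1.778.
1: 1.574 (Δ0.204)  2: 1.815 (Δ0.037)  3: 1.510 (Δ0.268)  4: 1.440 (Δ0.338)  5: 1.790 (Δ0.012)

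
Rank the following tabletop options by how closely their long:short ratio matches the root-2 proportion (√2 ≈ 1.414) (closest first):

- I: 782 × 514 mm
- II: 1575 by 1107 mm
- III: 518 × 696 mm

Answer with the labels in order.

I: 782/514 ≈ 1.521 → |1.521 − 1.414| = 0.107
II: 1575/1107 ≈ 1.423 → |1.423 − 1.414| = 0.009
III: 696/518 ≈ 1.344 → |1.344 − 1.414| = 0.070

II, III, I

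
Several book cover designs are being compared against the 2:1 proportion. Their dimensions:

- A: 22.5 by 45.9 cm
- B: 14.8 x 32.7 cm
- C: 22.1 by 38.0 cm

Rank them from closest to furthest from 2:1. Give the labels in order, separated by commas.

A, B, C

A: 45.9/22.5 ≈ 2.040 → |2.040 − 2.000| = 0.040
B: 32.7/14.8 ≈ 2.209 → |2.209 − 2.000| = 0.209
C: 38.0/22.1 ≈ 1.719 → |1.719 − 2.000| = 0.281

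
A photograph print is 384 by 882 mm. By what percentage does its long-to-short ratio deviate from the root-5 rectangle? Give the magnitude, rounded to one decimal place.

2.7%

Ratio = 882 / 384 ≈ 2.2969.
Ideal root-5 ≈ 2.2361. |2.2969 − 2.2361| / 2.2361 ≈ 2.72% → 2.7%.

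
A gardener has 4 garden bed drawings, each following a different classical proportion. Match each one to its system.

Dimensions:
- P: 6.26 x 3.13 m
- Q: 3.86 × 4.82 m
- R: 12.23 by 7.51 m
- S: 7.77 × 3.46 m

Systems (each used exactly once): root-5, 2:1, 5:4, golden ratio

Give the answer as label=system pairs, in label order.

P = 6.26/3.13 ≈ 2.000 → 2:1 (2.000)
Q = 4.82/3.86 ≈ 1.249 → 5:4 (1.250)
R = 12.23/7.51 ≈ 1.628 → golden ratio (1.618)
S = 7.77/3.46 ≈ 2.246 → root-5 (2.236)

P=2:1, Q=5:4, R=golden ratio, S=root-5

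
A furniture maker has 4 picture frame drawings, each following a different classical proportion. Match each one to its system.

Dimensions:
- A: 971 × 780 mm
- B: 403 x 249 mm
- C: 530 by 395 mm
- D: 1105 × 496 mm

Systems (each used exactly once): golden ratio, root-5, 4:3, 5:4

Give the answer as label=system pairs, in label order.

A=5:4, B=golden ratio, C=4:3, D=root-5

Ratios: A ≈ 1.245; B ≈ 1.618; C ≈ 1.342; D ≈ 2.228.
Targets: golden ratio ≈ 1.618; root-5 ≈ 2.236; 4:3 ≈ 1.333; 5:4 ≈ 1.250.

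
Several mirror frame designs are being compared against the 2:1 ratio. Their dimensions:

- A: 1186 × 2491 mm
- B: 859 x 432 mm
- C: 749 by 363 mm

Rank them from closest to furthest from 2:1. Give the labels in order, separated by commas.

Ratios: A = 2491 / 1186 ≈ 2.100; B = 859 / 432 ≈ 1.988; C = 749 / 363 ≈ 2.063.
|Δ from 2.000|: A 0.100; B 0.012; C 0.063.

B, C, A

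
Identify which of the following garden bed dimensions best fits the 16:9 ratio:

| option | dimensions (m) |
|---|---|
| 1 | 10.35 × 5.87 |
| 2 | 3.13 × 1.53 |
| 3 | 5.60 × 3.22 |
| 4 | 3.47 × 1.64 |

1

Target 16:9 ≈ 1.778.
1: 1.763 (Δ0.015)  2: 2.046 (Δ0.268)  3: 1.739 (Δ0.039)  4: 2.116 (Δ0.338)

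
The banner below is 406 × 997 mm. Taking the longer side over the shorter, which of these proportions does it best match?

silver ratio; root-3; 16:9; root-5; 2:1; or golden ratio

Ratio = 997 / 406 ≈ 2.456.
Distances: silver ratio 2.414 (Δ 0.042); root-3 1.732 (Δ 0.724); 16:9 1.778 (Δ 0.678); root-5 2.236 (Δ 0.220); 2:1 2.000 (Δ 0.456); golden ratio 1.618 (Δ 0.838).

silver ratio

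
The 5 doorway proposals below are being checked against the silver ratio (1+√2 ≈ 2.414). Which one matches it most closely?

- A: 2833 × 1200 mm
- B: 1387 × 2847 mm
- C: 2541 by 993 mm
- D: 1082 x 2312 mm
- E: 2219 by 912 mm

Ratios (long/short): A ≈ 2.361; B ≈ 2.053; C ≈ 2.559; D ≈ 2.137; E ≈ 2.433.
silver ratio ≈ 2.414; option E is nearest (Δ 0.019).

E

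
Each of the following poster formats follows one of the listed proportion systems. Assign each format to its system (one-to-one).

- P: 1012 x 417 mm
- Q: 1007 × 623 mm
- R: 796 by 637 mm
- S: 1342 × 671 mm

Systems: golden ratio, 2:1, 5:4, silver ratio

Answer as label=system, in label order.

P=silver ratio, Q=golden ratio, R=5:4, S=2:1

Ratios: P ≈ 2.427; Q ≈ 1.616; R ≈ 1.250; S ≈ 2.000.
Targets: golden ratio ≈ 1.618; 2:1 ≈ 2.000; 5:4 ≈ 1.250; silver ratio ≈ 2.414.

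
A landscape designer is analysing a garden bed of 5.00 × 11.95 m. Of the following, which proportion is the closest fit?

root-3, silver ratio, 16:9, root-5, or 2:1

silver ratio

11.95/5.00 ≈ 2.390. Nearest candidates are silver ratio (2.414, off by 0.024) and root-5 (2.236, off by 0.154).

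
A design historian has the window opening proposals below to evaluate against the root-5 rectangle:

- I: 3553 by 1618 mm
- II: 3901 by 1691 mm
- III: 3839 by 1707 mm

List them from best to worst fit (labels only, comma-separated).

III, I, II

Ratios: I = 3553 / 1618 ≈ 2.196; II = 3901 / 1691 ≈ 2.307; III = 3839 / 1707 ≈ 2.249.
|Δ from 2.236|: I 0.040; II 0.071; III 0.013.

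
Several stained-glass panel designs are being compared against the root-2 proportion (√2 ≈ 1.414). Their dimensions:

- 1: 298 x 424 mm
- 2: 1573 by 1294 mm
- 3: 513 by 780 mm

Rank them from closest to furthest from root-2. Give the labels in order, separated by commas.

1, 3, 2

1: 424/298 ≈ 1.423 → |1.423 − 1.414| = 0.009
2: 1573/1294 ≈ 1.216 → |1.216 − 1.414| = 0.198
3: 780/513 ≈ 1.520 → |1.520 − 1.414| = 0.106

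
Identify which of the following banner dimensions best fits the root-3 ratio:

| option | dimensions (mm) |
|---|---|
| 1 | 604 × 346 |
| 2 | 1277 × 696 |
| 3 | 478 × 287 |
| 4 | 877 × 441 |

Target root-3 ≈ 1.732.
1: 1.746 (Δ0.014)  2: 1.835 (Δ0.103)  3: 1.666 (Δ0.066)  4: 1.989 (Δ0.257)

1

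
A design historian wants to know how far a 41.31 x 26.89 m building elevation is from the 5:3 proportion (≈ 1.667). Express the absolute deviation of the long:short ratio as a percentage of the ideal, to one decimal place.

Ratio = 41.31 / 26.89 ≈ 1.5363.
Ideal 5:3 ≈ 1.6667. |1.5363 − 1.6667| / 1.6667 ≈ 7.82% → 7.8%.

7.8%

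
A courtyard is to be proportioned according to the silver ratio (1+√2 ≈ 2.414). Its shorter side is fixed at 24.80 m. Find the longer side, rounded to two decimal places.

59.87 m

silver ratio ≈ 2.41421.
Longer side = 24.80 × 2.41421 ≈ 59.8724 → 59.87 m.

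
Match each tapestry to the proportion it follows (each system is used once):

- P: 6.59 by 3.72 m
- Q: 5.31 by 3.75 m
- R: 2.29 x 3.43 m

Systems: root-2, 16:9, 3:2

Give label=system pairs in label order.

P = 6.59/3.72 ≈ 1.772 → 16:9 (1.778)
Q = 5.31/3.75 ≈ 1.416 → root-2 (1.414)
R = 3.43/2.29 ≈ 1.498 → 3:2 (1.500)

P=16:9, Q=root-2, R=3:2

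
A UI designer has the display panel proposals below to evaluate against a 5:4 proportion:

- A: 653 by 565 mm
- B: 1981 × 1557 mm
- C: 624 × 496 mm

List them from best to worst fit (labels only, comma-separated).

C, B, A

A: 653/565 ≈ 1.156 → |1.156 − 1.250| = 0.094
B: 1981/1557 ≈ 1.272 → |1.272 − 1.250| = 0.022
C: 624/496 ≈ 1.258 → |1.258 − 1.250| = 0.008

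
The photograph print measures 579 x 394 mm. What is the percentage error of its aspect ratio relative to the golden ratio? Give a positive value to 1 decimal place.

Ratio = 579 / 394 ≈ 1.4695.
Ideal golden ratio ≈ 1.6180. |1.4695 − 1.6180| / 1.6180 ≈ 9.18% → 9.2%.

9.2%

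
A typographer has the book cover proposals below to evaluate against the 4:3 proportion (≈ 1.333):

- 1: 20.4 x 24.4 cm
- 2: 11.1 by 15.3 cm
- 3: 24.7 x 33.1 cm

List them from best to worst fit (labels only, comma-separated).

Ratios: 1 = 24.4 / 20.4 ≈ 1.196; 2 = 15.3 / 11.1 ≈ 1.378; 3 = 33.1 / 24.7 ≈ 1.340.
|Δ from 1.333|: 1 0.137; 2 0.045; 3 0.007.

3, 2, 1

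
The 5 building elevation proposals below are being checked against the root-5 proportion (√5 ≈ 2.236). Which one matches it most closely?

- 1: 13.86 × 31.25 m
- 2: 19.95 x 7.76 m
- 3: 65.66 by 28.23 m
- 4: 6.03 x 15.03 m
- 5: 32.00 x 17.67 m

1

Ratios (long/short): 1 ≈ 2.255; 2 ≈ 2.571; 3 ≈ 2.326; 4 ≈ 2.493; 5 ≈ 1.811.
root-5 ≈ 2.236; option 1 is nearest (Δ 0.019).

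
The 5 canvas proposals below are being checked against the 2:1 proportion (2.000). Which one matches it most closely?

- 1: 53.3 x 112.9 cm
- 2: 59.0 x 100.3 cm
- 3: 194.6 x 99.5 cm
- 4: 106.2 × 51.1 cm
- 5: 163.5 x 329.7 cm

5

Ratios (long/short): 1 ≈ 2.118; 2 ≈ 1.700; 3 ≈ 1.956; 4 ≈ 2.078; 5 ≈ 2.017.
2:1 ≈ 2.000; option 5 is nearest (Δ 0.017).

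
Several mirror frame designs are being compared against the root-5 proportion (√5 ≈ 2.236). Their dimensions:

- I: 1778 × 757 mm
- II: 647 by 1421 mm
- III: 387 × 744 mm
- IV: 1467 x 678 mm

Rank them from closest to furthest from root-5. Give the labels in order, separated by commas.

Ratios: I = 1778 / 757 ≈ 2.349; II = 1421 / 647 ≈ 2.196; III = 744 / 387 ≈ 1.922; IV = 1467 / 678 ≈ 2.164.
|Δ from 2.236|: I 0.113; II 0.040; III 0.314; IV 0.072.

II, IV, I, III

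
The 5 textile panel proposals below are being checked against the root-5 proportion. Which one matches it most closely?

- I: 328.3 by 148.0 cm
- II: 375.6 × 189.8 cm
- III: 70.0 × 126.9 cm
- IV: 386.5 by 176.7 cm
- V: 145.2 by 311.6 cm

I

Ratios (long/short): I ≈ 2.218; II ≈ 1.979; III ≈ 1.813; IV ≈ 2.187; V ≈ 2.146.
root-5 ≈ 2.236; option I is nearest (Δ 0.018).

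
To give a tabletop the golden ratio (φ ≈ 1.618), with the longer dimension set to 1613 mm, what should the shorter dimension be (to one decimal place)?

996.9 mm

golden ratio ≈ 1.61803.
Shorter side = 1613 ÷ 1.61803 ≈ 996.891 → 996.9 mm.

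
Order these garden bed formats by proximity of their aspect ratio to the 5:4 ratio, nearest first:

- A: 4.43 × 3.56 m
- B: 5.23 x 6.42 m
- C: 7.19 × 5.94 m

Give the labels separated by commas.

A, B, C

Ratios: A = 4.43 / 3.56 ≈ 1.244; B = 6.42 / 5.23 ≈ 1.228; C = 7.19 / 5.94 ≈ 1.210.
|Δ from 1.250|: A 0.006; B 0.022; C 0.040.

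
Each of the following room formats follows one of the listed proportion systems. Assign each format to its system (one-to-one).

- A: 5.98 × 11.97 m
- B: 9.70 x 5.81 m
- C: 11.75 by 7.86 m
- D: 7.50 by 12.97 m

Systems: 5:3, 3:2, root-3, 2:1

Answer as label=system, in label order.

A=2:1, B=5:3, C=3:2, D=root-3

A = 11.97/5.98 ≈ 2.002 → 2:1 (2.000)
B = 9.70/5.81 ≈ 1.670 → 5:3 (1.667)
C = 11.75/7.86 ≈ 1.495 → 3:2 (1.500)
D = 12.97/7.50 ≈ 1.729 → root-3 (1.732)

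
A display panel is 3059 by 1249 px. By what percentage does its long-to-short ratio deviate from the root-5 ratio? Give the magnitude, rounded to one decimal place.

Ratio = 3059 / 1249 ≈ 2.4492.
Ideal root-5 ≈ 2.2361. |2.4492 − 2.2361| / 2.2361 ≈ 9.53% → 9.5%.

9.5%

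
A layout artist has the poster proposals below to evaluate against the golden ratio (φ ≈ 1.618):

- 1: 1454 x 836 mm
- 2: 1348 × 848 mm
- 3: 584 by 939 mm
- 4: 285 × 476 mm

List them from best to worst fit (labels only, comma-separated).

Ratios: 1 = 1454 / 836 ≈ 1.739; 2 = 1348 / 848 ≈ 1.590; 3 = 939 / 584 ≈ 1.608; 4 = 476 / 285 ≈ 1.670.
|Δ from 1.618|: 1 0.121; 2 0.028; 3 0.010; 4 0.052.

3, 2, 4, 1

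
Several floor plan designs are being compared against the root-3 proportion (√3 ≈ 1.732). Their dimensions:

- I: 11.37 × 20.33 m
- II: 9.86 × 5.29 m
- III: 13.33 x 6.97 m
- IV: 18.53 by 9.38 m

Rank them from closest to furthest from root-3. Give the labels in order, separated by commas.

I: 20.33/11.37 ≈ 1.788 → |1.788 − 1.732| = 0.056
II: 9.86/5.29 ≈ 1.864 → |1.864 − 1.732| = 0.132
III: 13.33/6.97 ≈ 1.912 → |1.912 − 1.732| = 0.180
IV: 18.53/9.38 ≈ 1.975 → |1.975 − 1.732| = 0.243

I, II, III, IV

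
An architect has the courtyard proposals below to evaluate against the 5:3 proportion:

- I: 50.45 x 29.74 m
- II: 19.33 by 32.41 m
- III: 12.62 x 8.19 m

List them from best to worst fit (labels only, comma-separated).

II, I, III

Ratios: I = 50.45 / 29.74 ≈ 1.696; II = 32.41 / 19.33 ≈ 1.677; III = 12.62 / 8.19 ≈ 1.541.
|Δ from 1.667|: I 0.029; II 0.010; III 0.126.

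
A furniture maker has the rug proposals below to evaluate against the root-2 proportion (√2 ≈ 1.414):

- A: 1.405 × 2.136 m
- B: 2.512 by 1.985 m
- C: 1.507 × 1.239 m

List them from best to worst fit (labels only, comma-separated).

A, B, C

A: 2.136/1.405 ≈ 1.520 → |1.520 − 1.414| = 0.106
B: 2.512/1.985 ≈ 1.265 → |1.265 − 1.414| = 0.149
C: 1.507/1.239 ≈ 1.216 → |1.216 − 1.414| = 0.198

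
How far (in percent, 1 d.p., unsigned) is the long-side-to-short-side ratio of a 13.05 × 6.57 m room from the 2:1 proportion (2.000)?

0.7%

Ratio = 13.05 / 6.57 ≈ 1.9863.
Ideal 2:1 = 2.0000. |1.9863 − 2.0000| / 2.0000 ≈ 0.69% → 0.7%.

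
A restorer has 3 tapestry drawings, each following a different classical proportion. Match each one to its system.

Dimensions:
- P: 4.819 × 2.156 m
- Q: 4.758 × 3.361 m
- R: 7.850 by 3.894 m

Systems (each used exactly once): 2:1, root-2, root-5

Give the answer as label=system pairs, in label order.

Ratios: P ≈ 2.235; Q ≈ 1.416; R ≈ 2.016.
Targets: 2:1 ≈ 2.000; root-2 ≈ 1.414; root-5 ≈ 2.236.

P=root-5, Q=root-2, R=2:1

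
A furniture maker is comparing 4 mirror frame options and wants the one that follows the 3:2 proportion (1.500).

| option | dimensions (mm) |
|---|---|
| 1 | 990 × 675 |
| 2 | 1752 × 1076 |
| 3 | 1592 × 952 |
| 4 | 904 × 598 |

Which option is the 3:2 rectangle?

Target 3:2 ≈ 1.500.
1: 1.467 (Δ0.033)  2: 1.628 (Δ0.128)  3: 1.672 (Δ0.172)  4: 1.512 (Δ0.012)

4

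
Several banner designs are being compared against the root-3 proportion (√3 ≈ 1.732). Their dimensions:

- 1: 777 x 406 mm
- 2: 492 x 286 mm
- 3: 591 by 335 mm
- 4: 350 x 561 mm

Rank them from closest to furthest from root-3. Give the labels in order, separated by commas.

Ratios: 1 = 777 / 406 ≈ 1.914; 2 = 492 / 286 ≈ 1.720; 3 = 591 / 335 ≈ 1.764; 4 = 561 / 350 ≈ 1.603.
|Δ from 1.732|: 1 0.182; 2 0.012; 3 0.032; 4 0.129.

2, 3, 4, 1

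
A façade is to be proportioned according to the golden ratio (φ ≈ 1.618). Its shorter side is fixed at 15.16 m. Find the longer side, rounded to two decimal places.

golden ratio ≈ 1.61803.
Longer side = 15.16 × 1.61803 ≈ 24.5293 → 24.53 m.

24.53 m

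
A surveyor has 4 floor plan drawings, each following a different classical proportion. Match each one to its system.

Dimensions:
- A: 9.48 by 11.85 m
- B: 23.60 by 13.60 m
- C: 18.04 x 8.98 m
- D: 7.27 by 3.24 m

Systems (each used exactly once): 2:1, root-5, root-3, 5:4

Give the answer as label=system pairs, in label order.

Ratios: A ≈ 1.250; B ≈ 1.735; C ≈ 2.009; D ≈ 2.244.
Targets: 2:1 ≈ 2.000; root-5 ≈ 2.236; root-3 ≈ 1.732; 5:4 ≈ 1.250.

A=5:4, B=root-3, C=2:1, D=root-5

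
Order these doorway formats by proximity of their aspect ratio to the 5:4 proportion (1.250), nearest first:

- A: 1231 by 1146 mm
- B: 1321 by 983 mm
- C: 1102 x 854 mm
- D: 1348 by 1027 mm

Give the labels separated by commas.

A: 1231/1146 ≈ 1.074 → |1.074 − 1.250| = 0.176
B: 1321/983 ≈ 1.344 → |1.344 − 1.250| = 0.094
C: 1102/854 ≈ 1.290 → |1.290 − 1.250| = 0.040
D: 1348/1027 ≈ 1.313 → |1.313 − 1.250| = 0.063

C, D, B, A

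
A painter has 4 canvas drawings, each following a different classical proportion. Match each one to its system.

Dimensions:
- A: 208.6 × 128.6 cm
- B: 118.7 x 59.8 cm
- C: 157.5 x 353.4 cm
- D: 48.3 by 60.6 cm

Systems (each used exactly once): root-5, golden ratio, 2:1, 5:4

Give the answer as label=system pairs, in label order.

A = 208.6/128.6 ≈ 1.622 → golden ratio (1.618)
B = 118.7/59.8 ≈ 1.985 → 2:1 (2.000)
C = 353.4/157.5 ≈ 2.244 → root-5 (2.236)
D = 60.6/48.3 ≈ 1.255 → 5:4 (1.250)

A=golden ratio, B=2:1, C=root-5, D=5:4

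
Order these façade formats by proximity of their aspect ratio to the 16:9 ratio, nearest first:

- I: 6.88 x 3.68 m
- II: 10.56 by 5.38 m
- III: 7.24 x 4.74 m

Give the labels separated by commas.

I: 6.88/3.68 ≈ 1.870 → |1.870 − 1.778| = 0.092
II: 10.56/5.38 ≈ 1.963 → |1.963 − 1.778| = 0.185
III: 7.24/4.74 ≈ 1.527 → |1.527 − 1.778| = 0.251

I, II, III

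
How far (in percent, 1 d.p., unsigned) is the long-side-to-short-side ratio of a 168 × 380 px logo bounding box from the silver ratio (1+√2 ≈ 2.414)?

Ratio = 380 / 168 ≈ 2.2619.
Ideal silver ratio ≈ 2.4142. |2.2619 − 2.4142| / 2.4142 ≈ 6.31% → 6.3%.

6.3%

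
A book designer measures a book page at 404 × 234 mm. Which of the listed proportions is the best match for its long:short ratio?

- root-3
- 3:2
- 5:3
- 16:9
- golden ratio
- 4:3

404/234 ≈ 1.726. Nearest candidates are root-3 (1.732, off by 0.006) and 16:9 (1.778, off by 0.052).

root-3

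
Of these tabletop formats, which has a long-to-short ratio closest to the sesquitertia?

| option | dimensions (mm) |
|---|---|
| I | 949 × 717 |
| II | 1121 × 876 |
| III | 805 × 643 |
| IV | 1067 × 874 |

Ratios (long/short): I ≈ 1.324; II ≈ 1.280; III ≈ 1.252; IV ≈ 1.221.
4:3 ≈ 1.333; option I is nearest (Δ 0.009).

I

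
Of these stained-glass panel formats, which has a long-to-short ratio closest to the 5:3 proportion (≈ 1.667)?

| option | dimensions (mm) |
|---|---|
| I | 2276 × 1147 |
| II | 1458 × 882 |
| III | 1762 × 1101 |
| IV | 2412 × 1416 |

Target 5:3 ≈ 1.667.
I: 1.984 (Δ0.317)  II: 1.653 (Δ0.014)  III: 1.600 (Δ0.067)  IV: 1.703 (Δ0.036)

II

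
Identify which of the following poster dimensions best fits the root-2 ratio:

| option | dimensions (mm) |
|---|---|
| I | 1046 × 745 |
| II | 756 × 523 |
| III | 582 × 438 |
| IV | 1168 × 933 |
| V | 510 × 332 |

Ratios (long/short): I ≈ 1.404; II ≈ 1.446; III ≈ 1.329; IV ≈ 1.252; V ≈ 1.536.
root-2 ≈ 1.414; option I is nearest (Δ 0.010).

I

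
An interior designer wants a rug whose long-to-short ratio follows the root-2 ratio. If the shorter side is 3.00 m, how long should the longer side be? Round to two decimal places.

4.24 m

root-2 ≈ 1.41421.
Longer side = 3.00 × 1.41421 ≈ 4.2426 → 4.24 m.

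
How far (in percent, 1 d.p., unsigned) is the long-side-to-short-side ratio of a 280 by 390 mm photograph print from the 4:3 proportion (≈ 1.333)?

Ratio = 390 / 280 ≈ 1.3929.
Ideal 4:3 ≈ 1.3333. |1.3929 − 1.3333| / 1.3333 ≈ 4.47% → 4.5%.

4.5%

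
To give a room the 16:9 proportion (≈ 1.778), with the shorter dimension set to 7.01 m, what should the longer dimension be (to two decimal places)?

16:9 ≈ 1.77778.
Longer side = 7.01 × 1.77778 ≈ 12.4622 → 12.46 m.

12.46 m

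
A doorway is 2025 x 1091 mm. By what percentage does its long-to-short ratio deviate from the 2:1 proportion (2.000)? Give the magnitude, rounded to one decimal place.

Ratio = 2025 / 1091 ≈ 1.8561.
Ideal 2:1 = 2.0000. |1.8561 − 2.0000| / 2.0000 ≈ 7.19% → 7.2%.

7.2%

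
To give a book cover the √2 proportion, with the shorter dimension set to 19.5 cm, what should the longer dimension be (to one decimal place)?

27.6 cm

root-2 ≈ 1.41421.
Longer side = 19.5 × 1.41421 ≈ 27.577 → 27.6 cm.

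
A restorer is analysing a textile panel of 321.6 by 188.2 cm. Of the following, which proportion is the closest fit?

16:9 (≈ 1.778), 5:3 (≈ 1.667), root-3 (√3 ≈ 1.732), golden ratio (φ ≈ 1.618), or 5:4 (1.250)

root-3

321.6/188.2 ≈ 1.709. Nearest candidates are root-3 (1.732, off by 0.023) and 5:3 (1.667, off by 0.042).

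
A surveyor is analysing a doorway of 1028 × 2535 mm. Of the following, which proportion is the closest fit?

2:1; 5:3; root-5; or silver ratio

Ratio = 2535 / 1028 ≈ 2.466.
Distances: 2:1 2.000 (Δ 0.466); 5:3 1.667 (Δ 0.799); root-5 2.236 (Δ 0.230); silver ratio 2.414 (Δ 0.052).

silver ratio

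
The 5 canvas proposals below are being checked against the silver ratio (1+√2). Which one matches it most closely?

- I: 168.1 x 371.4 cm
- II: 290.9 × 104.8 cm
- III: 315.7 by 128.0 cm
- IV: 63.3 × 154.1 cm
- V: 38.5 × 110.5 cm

Ratios (long/short): I ≈ 2.209; II ≈ 2.776; III ≈ 2.466; IV ≈ 2.434; V ≈ 2.870.
silver ratio ≈ 2.414; option IV is nearest (Δ 0.020).

IV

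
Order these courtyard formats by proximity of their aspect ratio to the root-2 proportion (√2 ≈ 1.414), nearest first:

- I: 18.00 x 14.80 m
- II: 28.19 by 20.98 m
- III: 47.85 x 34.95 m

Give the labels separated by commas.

III, II, I

Ratios: I = 18.00 / 14.80 ≈ 1.216; II = 28.19 / 20.98 ≈ 1.344; III = 47.85 / 34.95 ≈ 1.369.
|Δ from 1.414|: I 0.198; II 0.070; III 0.045.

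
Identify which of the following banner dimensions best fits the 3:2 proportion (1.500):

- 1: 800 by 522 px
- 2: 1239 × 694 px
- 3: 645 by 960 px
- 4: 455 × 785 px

Target 3:2 ≈ 1.500.
1: 1.533 (Δ0.033)  2: 1.785 (Δ0.285)  3: 1.488 (Δ0.012)  4: 1.725 (Δ0.225)

3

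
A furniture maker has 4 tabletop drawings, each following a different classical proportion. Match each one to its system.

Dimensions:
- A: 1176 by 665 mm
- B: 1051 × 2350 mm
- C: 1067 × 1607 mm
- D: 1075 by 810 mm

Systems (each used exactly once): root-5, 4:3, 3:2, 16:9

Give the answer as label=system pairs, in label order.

A=16:9, B=root-5, C=3:2, D=4:3

Ratios: A ≈ 1.768; B ≈ 2.236; C ≈ 1.506; D ≈ 1.327.
Targets: root-5 ≈ 2.236; 4:3 ≈ 1.333; 3:2 ≈ 1.500; 16:9 ≈ 1.778.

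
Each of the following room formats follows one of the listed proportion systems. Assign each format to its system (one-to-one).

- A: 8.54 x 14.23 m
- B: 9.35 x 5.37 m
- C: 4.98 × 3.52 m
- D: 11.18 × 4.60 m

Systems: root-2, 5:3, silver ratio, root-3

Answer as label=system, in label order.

A=5:3, B=root-3, C=root-2, D=silver ratio

A = 14.23/8.54 ≈ 1.666 → 5:3 (1.667)
B = 9.35/5.37 ≈ 1.741 → root-3 (1.732)
C = 4.98/3.52 ≈ 1.415 → root-2 (1.414)
D = 11.18/4.60 ≈ 2.430 → silver ratio (2.414)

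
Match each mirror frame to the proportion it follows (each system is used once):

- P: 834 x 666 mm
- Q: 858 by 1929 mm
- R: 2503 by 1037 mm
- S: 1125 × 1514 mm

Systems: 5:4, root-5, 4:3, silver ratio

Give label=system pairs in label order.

Ratios: P ≈ 1.252; Q ≈ 2.248; R ≈ 2.414; S ≈ 1.346.
Targets: 5:4 ≈ 1.250; root-5 ≈ 2.236; 4:3 ≈ 1.333; silver ratio ≈ 2.414.

P=5:4, Q=root-5, R=silver ratio, S=4:3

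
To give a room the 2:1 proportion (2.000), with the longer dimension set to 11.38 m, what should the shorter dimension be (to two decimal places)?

2:1 = 2.00000.
Shorter side = 11.38 ÷ 2.00000 ≈ 5.6900 → 5.69 m.

5.69 m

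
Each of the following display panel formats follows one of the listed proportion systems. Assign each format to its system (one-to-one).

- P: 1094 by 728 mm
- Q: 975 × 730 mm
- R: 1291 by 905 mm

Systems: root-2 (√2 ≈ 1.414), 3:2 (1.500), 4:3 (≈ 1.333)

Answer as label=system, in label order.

P=3:2, Q=4:3, R=root-2

P = 1094/728 ≈ 1.503 → 3:2 (1.500)
Q = 975/730 ≈ 1.336 → 4:3 (1.333)
R = 1291/905 ≈ 1.427 → root-2 (1.414)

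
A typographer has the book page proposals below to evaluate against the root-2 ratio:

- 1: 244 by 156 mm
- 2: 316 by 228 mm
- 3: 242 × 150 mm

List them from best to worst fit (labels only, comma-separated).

2, 1, 3

Ratios: 1 = 244 / 156 ≈ 1.564; 2 = 316 / 228 ≈ 1.386; 3 = 242 / 150 ≈ 1.613.
|Δ from 1.414|: 1 0.150; 2 0.028; 3 0.199.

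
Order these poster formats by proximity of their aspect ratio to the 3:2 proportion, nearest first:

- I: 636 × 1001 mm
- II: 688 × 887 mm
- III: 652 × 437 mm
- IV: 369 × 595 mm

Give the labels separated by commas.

Ratios: I = 1001 / 636 ≈ 1.574; II = 887 / 688 ≈ 1.289; III = 652 / 437 ≈ 1.492; IV = 595 / 369 ≈ 1.612.
|Δ from 1.500|: I 0.074; II 0.211; III 0.008; IV 0.112.

III, I, IV, II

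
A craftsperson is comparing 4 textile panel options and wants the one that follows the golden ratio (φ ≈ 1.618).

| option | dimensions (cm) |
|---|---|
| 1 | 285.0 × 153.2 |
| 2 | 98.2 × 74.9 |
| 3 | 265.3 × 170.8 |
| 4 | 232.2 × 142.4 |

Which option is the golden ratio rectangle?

4

Target golden ratio ≈ 1.618.
1: 1.860 (Δ0.242)  2: 1.311 (Δ0.307)  3: 1.553 (Δ0.065)  4: 1.631 (Δ0.013)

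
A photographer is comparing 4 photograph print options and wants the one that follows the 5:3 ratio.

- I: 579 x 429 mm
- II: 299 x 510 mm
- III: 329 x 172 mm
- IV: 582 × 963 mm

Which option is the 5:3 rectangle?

IV

Ratios (long/short): I ≈ 1.350; II ≈ 1.706; III ≈ 1.913; IV ≈ 1.655.
5:3 ≈ 1.667; option IV is nearest (Δ 0.012).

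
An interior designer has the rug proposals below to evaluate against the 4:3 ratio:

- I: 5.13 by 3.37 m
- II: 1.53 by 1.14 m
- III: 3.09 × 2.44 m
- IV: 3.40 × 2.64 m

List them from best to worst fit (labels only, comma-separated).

I: 5.13/3.37 ≈ 1.522 → |1.522 − 1.333| = 0.189
II: 1.53/1.14 ≈ 1.342 → |1.342 − 1.333| = 0.009
III: 3.09/2.44 ≈ 1.266 → |1.266 − 1.333| = 0.067
IV: 3.40/2.64 ≈ 1.288 → |1.288 − 1.333| = 0.045

II, IV, III, I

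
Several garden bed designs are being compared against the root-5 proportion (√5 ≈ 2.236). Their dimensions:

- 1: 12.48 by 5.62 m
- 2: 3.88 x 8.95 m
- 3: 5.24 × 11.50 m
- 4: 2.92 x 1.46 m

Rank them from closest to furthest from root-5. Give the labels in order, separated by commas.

1, 3, 2, 4

1: 12.48/5.62 ≈ 2.221 → |2.221 − 2.236| = 0.015
2: 8.95/3.88 ≈ 2.307 → |2.307 − 2.236| = 0.071
3: 11.50/5.24 ≈ 2.195 → |2.195 − 2.236| = 0.041
4: 2.92/1.46 ≈ 2.000 → |2.000 − 2.236| = 0.236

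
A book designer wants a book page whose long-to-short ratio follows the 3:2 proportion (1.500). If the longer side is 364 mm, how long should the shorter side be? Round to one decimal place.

3:2 = 1.50000.
Shorter side = 364 ÷ 1.50000 ≈ 242.667 → 242.7 mm.

242.7 mm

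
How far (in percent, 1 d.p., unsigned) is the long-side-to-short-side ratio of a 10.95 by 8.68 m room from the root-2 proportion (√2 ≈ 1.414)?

Ratio = 10.95 / 8.68 ≈ 1.2615.
Ideal root-2 ≈ 1.4142. |1.2615 − 1.4142| / 1.4142 ≈ 10.80% → 10.8%.

10.8%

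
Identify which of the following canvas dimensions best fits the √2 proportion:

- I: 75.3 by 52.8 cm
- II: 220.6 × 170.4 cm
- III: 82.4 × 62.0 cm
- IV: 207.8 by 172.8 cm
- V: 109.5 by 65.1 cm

Target root-2 ≈ 1.414.
I: 1.426 (Δ0.012)  II: 1.295 (Δ0.119)  III: 1.329 (Δ0.085)  IV: 1.203 (Δ0.211)  V: 1.682 (Δ0.268)

I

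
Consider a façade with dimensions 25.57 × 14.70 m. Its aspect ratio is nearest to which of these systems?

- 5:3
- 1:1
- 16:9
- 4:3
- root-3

25.57/14.70 ≈ 1.739. Nearest candidates are root-3 (1.732, off by 0.007) and 16:9 (1.778, off by 0.039).

root-3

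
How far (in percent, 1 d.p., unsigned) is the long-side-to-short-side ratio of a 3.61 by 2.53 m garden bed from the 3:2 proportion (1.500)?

4.9%

Ratio = 3.61 / 2.53 ≈ 1.4269.
Ideal 3:2 = 1.5000. |1.4269 − 1.5000| / 1.5000 ≈ 4.87% → 4.9%.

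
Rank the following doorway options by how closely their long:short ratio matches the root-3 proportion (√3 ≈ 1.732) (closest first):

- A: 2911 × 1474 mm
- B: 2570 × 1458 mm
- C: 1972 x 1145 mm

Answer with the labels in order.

A: 2911/1474 ≈ 1.975 → |1.975 − 1.732| = 0.243
B: 2570/1458 ≈ 1.763 → |1.763 − 1.732| = 0.031
C: 1972/1145 ≈ 1.722 → |1.722 − 1.732| = 0.010

C, B, A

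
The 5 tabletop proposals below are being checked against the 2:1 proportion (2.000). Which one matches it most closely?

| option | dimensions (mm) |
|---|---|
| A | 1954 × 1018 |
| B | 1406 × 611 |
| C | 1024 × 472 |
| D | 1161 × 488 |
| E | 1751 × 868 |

Ratios (long/short): A ≈ 1.919; B ≈ 2.301; C ≈ 2.169; D ≈ 2.379; E ≈ 2.017.
2:1 ≈ 2.000; option E is nearest (Δ 0.017).

E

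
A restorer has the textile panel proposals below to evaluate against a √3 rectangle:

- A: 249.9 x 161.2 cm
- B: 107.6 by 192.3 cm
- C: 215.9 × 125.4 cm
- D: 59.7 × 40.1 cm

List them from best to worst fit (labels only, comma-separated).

C, B, A, D

Ratios: A = 249.9 / 161.2 ≈ 1.550; B = 192.3 / 107.6 ≈ 1.787; C = 215.9 / 125.4 ≈ 1.722; D = 59.7 / 40.1 ≈ 1.489.
|Δ from 1.732|: A 0.182; B 0.055; C 0.010; D 0.243.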